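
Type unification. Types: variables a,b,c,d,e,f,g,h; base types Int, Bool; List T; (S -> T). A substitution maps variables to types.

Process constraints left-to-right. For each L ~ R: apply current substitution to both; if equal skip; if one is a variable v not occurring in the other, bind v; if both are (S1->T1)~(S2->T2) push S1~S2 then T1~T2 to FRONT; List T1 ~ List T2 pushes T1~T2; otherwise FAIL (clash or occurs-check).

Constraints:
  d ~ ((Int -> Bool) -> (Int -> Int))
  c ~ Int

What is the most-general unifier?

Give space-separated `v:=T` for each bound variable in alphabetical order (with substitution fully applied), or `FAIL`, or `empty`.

Answer: c:=Int d:=((Int -> Bool) -> (Int -> Int))

Derivation:
step 1: unify d ~ ((Int -> Bool) -> (Int -> Int))  [subst: {-} | 1 pending]
  bind d := ((Int -> Bool) -> (Int -> Int))
step 2: unify c ~ Int  [subst: {d:=((Int -> Bool) -> (Int -> Int))} | 0 pending]
  bind c := Int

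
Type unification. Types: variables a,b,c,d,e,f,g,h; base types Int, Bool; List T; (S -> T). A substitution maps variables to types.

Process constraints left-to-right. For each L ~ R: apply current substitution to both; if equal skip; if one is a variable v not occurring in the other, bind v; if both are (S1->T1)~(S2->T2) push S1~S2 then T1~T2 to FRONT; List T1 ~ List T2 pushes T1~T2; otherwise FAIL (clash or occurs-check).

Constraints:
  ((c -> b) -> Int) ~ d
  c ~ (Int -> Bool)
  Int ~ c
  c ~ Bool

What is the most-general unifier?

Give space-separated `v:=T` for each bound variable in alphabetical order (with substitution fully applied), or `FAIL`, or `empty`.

step 1: unify ((c -> b) -> Int) ~ d  [subst: {-} | 3 pending]
  bind d := ((c -> b) -> Int)
step 2: unify c ~ (Int -> Bool)  [subst: {d:=((c -> b) -> Int)} | 2 pending]
  bind c := (Int -> Bool)
step 3: unify Int ~ (Int -> Bool)  [subst: {d:=((c -> b) -> Int), c:=(Int -> Bool)} | 1 pending]
  clash: Int vs (Int -> Bool)

Answer: FAIL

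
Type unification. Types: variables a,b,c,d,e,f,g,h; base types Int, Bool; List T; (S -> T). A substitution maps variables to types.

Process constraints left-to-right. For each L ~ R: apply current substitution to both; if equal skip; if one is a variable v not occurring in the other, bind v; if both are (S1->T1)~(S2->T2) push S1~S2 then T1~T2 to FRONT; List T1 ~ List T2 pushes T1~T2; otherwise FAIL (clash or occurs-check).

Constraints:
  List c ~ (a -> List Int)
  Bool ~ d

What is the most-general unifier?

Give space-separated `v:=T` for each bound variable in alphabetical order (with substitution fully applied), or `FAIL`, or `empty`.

Answer: FAIL

Derivation:
step 1: unify List c ~ (a -> List Int)  [subst: {-} | 1 pending]
  clash: List c vs (a -> List Int)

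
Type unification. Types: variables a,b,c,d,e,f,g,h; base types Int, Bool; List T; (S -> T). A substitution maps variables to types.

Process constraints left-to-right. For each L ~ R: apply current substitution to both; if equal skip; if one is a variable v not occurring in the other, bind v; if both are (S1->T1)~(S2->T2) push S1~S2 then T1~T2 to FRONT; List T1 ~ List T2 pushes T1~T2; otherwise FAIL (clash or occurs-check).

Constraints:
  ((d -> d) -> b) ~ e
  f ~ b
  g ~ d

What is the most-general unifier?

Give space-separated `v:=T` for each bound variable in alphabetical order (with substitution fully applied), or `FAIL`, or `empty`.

Answer: e:=((d -> d) -> b) f:=b g:=d

Derivation:
step 1: unify ((d -> d) -> b) ~ e  [subst: {-} | 2 pending]
  bind e := ((d -> d) -> b)
step 2: unify f ~ b  [subst: {e:=((d -> d) -> b)} | 1 pending]
  bind f := b
step 3: unify g ~ d  [subst: {e:=((d -> d) -> b), f:=b} | 0 pending]
  bind g := d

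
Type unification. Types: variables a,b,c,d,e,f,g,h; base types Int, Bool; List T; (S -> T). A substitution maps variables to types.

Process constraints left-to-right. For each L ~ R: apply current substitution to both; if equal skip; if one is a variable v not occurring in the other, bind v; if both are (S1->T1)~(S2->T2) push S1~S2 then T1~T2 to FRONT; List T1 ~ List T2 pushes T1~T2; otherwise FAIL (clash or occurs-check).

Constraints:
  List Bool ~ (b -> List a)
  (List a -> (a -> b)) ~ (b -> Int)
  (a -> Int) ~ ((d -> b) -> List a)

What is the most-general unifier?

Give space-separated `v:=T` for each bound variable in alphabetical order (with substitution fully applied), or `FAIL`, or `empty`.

Answer: FAIL

Derivation:
step 1: unify List Bool ~ (b -> List a)  [subst: {-} | 2 pending]
  clash: List Bool vs (b -> List a)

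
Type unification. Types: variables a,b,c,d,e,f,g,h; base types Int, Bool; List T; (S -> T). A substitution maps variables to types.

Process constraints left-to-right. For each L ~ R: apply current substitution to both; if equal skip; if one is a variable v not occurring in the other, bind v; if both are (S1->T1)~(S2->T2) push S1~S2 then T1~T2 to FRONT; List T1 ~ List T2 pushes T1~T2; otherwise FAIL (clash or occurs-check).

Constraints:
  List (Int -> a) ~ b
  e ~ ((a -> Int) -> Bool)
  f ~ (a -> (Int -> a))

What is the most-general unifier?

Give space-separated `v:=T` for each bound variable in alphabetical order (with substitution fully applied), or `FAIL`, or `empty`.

Answer: b:=List (Int -> a) e:=((a -> Int) -> Bool) f:=(a -> (Int -> a))

Derivation:
step 1: unify List (Int -> a) ~ b  [subst: {-} | 2 pending]
  bind b := List (Int -> a)
step 2: unify e ~ ((a -> Int) -> Bool)  [subst: {b:=List (Int -> a)} | 1 pending]
  bind e := ((a -> Int) -> Bool)
step 3: unify f ~ (a -> (Int -> a))  [subst: {b:=List (Int -> a), e:=((a -> Int) -> Bool)} | 0 pending]
  bind f := (a -> (Int -> a))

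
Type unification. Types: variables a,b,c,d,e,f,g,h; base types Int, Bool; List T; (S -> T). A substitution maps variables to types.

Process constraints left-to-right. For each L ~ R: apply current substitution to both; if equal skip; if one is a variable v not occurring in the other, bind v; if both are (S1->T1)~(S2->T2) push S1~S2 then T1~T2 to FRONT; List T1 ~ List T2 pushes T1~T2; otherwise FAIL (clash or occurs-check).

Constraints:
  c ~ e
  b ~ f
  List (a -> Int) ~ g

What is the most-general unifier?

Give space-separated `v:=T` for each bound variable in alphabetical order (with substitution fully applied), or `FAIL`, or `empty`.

Answer: b:=f c:=e g:=List (a -> Int)

Derivation:
step 1: unify c ~ e  [subst: {-} | 2 pending]
  bind c := e
step 2: unify b ~ f  [subst: {c:=e} | 1 pending]
  bind b := f
step 3: unify List (a -> Int) ~ g  [subst: {c:=e, b:=f} | 0 pending]
  bind g := List (a -> Int)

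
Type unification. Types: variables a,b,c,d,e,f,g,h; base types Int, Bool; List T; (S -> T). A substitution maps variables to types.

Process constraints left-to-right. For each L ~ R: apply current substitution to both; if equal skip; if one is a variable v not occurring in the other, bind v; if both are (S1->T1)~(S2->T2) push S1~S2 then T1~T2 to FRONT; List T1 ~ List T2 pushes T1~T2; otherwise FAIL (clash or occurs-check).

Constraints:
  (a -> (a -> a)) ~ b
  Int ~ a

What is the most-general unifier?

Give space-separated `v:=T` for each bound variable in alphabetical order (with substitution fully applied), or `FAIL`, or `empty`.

Answer: a:=Int b:=(Int -> (Int -> Int))

Derivation:
step 1: unify (a -> (a -> a)) ~ b  [subst: {-} | 1 pending]
  bind b := (a -> (a -> a))
step 2: unify Int ~ a  [subst: {b:=(a -> (a -> a))} | 0 pending]
  bind a := Int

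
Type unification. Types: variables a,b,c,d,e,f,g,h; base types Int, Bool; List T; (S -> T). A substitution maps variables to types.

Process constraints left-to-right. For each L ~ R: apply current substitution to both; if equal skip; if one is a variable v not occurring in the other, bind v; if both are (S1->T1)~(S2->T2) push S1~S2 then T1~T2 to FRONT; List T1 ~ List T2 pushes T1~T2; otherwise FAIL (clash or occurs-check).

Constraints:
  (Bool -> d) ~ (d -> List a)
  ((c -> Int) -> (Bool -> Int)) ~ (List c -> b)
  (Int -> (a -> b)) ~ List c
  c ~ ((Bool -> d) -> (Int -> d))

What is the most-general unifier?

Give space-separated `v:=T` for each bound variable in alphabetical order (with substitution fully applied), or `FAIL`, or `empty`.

step 1: unify (Bool -> d) ~ (d -> List a)  [subst: {-} | 3 pending]
  -> decompose arrow: push Bool~d, d~List a
step 2: unify Bool ~ d  [subst: {-} | 4 pending]
  bind d := Bool
step 3: unify Bool ~ List a  [subst: {d:=Bool} | 3 pending]
  clash: Bool vs List a

Answer: FAIL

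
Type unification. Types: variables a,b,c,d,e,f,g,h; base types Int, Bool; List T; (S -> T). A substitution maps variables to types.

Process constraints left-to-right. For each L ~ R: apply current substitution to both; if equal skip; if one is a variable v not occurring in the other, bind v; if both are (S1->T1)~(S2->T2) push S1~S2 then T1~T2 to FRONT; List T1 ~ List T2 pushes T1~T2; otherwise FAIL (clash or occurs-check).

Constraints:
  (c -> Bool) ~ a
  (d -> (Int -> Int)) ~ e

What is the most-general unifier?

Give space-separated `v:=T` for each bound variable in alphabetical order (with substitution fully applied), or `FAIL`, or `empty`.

step 1: unify (c -> Bool) ~ a  [subst: {-} | 1 pending]
  bind a := (c -> Bool)
step 2: unify (d -> (Int -> Int)) ~ e  [subst: {a:=(c -> Bool)} | 0 pending]
  bind e := (d -> (Int -> Int))

Answer: a:=(c -> Bool) e:=(d -> (Int -> Int))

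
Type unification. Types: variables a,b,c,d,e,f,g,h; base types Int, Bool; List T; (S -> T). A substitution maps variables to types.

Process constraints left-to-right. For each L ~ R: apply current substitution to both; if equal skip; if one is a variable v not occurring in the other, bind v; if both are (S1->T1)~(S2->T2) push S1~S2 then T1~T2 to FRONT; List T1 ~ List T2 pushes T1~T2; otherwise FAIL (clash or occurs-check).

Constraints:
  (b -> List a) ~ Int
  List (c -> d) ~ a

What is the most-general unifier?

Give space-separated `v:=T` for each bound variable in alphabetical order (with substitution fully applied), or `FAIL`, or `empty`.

step 1: unify (b -> List a) ~ Int  [subst: {-} | 1 pending]
  clash: (b -> List a) vs Int

Answer: FAIL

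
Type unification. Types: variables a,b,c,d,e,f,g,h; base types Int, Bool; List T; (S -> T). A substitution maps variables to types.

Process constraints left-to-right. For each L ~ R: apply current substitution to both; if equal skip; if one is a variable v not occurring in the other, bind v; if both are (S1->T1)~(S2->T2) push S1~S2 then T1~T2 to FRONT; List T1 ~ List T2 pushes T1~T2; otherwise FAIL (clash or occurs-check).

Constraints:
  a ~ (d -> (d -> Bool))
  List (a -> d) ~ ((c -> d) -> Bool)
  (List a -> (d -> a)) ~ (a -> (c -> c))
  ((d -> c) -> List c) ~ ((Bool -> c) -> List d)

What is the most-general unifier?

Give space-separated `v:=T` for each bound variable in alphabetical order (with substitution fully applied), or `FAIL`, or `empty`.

step 1: unify a ~ (d -> (d -> Bool))  [subst: {-} | 3 pending]
  bind a := (d -> (d -> Bool))
step 2: unify List ((d -> (d -> Bool)) -> d) ~ ((c -> d) -> Bool)  [subst: {a:=(d -> (d -> Bool))} | 2 pending]
  clash: List ((d -> (d -> Bool)) -> d) vs ((c -> d) -> Bool)

Answer: FAIL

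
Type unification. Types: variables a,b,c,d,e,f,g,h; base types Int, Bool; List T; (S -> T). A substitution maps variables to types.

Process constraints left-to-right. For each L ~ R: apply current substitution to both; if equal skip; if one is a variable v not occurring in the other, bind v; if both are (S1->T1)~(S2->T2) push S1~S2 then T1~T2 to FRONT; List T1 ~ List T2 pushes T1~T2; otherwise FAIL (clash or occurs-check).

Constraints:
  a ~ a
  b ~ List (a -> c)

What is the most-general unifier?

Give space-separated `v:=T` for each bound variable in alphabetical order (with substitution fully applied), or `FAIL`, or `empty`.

step 1: unify a ~ a  [subst: {-} | 1 pending]
  -> identical, skip
step 2: unify b ~ List (a -> c)  [subst: {-} | 0 pending]
  bind b := List (a -> c)

Answer: b:=List (a -> c)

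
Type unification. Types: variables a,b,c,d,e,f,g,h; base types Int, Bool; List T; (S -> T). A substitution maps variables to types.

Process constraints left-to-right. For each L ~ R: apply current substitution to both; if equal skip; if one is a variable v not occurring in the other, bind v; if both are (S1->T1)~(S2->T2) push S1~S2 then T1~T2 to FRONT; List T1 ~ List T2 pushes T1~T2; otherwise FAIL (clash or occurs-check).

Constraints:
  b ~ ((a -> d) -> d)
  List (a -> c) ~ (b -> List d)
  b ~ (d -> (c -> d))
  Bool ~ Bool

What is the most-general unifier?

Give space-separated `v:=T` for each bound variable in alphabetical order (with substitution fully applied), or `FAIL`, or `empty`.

step 1: unify b ~ ((a -> d) -> d)  [subst: {-} | 3 pending]
  bind b := ((a -> d) -> d)
step 2: unify List (a -> c) ~ (((a -> d) -> d) -> List d)  [subst: {b:=((a -> d) -> d)} | 2 pending]
  clash: List (a -> c) vs (((a -> d) -> d) -> List d)

Answer: FAIL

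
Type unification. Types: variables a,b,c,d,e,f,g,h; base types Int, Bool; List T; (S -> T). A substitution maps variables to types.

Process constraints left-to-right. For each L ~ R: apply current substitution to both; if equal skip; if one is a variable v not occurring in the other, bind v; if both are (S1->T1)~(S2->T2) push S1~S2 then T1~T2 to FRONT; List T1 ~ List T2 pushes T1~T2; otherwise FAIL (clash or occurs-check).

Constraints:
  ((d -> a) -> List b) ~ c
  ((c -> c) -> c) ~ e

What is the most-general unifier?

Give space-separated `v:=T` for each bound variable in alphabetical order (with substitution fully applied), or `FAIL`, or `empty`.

Answer: c:=((d -> a) -> List b) e:=((((d -> a) -> List b) -> ((d -> a) -> List b)) -> ((d -> a) -> List b))

Derivation:
step 1: unify ((d -> a) -> List b) ~ c  [subst: {-} | 1 pending]
  bind c := ((d -> a) -> List b)
step 2: unify ((((d -> a) -> List b) -> ((d -> a) -> List b)) -> ((d -> a) -> List b)) ~ e  [subst: {c:=((d -> a) -> List b)} | 0 pending]
  bind e := ((((d -> a) -> List b) -> ((d -> a) -> List b)) -> ((d -> a) -> List b))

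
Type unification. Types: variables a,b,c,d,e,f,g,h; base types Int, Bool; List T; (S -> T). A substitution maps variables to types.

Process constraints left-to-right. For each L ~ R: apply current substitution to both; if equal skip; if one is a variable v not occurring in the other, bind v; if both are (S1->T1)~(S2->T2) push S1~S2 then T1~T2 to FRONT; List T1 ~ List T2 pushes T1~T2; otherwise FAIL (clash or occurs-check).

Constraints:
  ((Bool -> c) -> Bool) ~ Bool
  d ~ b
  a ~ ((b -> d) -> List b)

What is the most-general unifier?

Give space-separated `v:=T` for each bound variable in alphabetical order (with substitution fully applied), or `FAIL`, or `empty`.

step 1: unify ((Bool -> c) -> Bool) ~ Bool  [subst: {-} | 2 pending]
  clash: ((Bool -> c) -> Bool) vs Bool

Answer: FAIL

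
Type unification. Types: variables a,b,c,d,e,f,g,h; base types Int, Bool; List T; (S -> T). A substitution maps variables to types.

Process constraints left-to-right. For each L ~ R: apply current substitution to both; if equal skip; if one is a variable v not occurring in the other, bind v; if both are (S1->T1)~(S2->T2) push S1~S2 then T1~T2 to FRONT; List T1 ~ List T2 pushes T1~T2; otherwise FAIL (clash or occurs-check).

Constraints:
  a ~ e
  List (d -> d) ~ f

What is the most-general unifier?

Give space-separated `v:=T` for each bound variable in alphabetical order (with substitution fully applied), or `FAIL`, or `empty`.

Answer: a:=e f:=List (d -> d)

Derivation:
step 1: unify a ~ e  [subst: {-} | 1 pending]
  bind a := e
step 2: unify List (d -> d) ~ f  [subst: {a:=e} | 0 pending]
  bind f := List (d -> d)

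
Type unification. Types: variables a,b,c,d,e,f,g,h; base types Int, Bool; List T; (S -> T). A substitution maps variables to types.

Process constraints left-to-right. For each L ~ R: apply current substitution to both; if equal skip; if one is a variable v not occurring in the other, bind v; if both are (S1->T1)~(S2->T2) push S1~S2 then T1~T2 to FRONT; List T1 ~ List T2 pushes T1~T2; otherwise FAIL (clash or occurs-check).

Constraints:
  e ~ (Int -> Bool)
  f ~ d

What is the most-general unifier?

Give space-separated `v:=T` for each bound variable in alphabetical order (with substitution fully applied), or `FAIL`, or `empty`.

step 1: unify e ~ (Int -> Bool)  [subst: {-} | 1 pending]
  bind e := (Int -> Bool)
step 2: unify f ~ d  [subst: {e:=(Int -> Bool)} | 0 pending]
  bind f := d

Answer: e:=(Int -> Bool) f:=d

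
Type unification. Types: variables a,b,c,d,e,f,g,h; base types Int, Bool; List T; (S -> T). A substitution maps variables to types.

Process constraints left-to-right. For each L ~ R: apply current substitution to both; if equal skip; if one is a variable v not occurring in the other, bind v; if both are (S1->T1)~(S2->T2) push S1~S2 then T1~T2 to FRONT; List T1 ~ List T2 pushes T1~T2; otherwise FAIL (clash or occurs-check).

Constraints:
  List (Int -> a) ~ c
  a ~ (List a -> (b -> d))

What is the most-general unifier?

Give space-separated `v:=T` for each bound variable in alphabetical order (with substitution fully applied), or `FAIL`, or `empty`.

Answer: FAIL

Derivation:
step 1: unify List (Int -> a) ~ c  [subst: {-} | 1 pending]
  bind c := List (Int -> a)
step 2: unify a ~ (List a -> (b -> d))  [subst: {c:=List (Int -> a)} | 0 pending]
  occurs-check fail: a in (List a -> (b -> d))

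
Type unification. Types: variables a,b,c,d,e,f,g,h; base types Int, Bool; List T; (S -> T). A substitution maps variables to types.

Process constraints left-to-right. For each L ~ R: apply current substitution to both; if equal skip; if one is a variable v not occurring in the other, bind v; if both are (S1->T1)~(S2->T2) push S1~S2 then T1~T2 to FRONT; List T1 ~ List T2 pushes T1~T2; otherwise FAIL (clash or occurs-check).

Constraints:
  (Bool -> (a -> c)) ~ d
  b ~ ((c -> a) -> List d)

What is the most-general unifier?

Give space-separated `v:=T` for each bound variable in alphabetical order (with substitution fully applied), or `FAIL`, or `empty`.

Answer: b:=((c -> a) -> List (Bool -> (a -> c))) d:=(Bool -> (a -> c))

Derivation:
step 1: unify (Bool -> (a -> c)) ~ d  [subst: {-} | 1 pending]
  bind d := (Bool -> (a -> c))
step 2: unify b ~ ((c -> a) -> List (Bool -> (a -> c)))  [subst: {d:=(Bool -> (a -> c))} | 0 pending]
  bind b := ((c -> a) -> List (Bool -> (a -> c)))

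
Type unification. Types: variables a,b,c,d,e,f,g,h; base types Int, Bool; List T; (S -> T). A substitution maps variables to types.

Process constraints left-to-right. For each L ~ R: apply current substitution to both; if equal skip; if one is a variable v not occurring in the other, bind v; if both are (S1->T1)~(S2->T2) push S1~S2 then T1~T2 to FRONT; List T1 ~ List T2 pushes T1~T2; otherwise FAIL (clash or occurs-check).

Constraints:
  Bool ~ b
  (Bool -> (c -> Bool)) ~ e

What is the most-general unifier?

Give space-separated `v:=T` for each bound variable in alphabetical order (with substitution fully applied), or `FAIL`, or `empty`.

Answer: b:=Bool e:=(Bool -> (c -> Bool))

Derivation:
step 1: unify Bool ~ b  [subst: {-} | 1 pending]
  bind b := Bool
step 2: unify (Bool -> (c -> Bool)) ~ e  [subst: {b:=Bool} | 0 pending]
  bind e := (Bool -> (c -> Bool))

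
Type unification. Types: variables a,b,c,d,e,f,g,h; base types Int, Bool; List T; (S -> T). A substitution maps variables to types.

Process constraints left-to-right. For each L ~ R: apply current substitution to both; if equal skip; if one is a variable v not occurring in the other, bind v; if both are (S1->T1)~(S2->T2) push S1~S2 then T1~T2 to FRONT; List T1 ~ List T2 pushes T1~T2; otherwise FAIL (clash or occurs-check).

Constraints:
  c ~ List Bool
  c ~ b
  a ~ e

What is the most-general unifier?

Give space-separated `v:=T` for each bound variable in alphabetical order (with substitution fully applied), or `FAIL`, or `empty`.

step 1: unify c ~ List Bool  [subst: {-} | 2 pending]
  bind c := List Bool
step 2: unify List Bool ~ b  [subst: {c:=List Bool} | 1 pending]
  bind b := List Bool
step 3: unify a ~ e  [subst: {c:=List Bool, b:=List Bool} | 0 pending]
  bind a := e

Answer: a:=e b:=List Bool c:=List Bool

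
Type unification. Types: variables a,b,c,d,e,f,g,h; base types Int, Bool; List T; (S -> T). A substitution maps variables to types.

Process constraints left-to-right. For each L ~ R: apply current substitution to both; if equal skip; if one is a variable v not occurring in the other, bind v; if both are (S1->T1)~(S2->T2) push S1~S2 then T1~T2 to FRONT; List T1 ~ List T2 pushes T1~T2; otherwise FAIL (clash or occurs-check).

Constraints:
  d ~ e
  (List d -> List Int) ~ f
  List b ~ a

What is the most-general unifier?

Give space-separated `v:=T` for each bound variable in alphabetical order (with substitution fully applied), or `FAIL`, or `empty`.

step 1: unify d ~ e  [subst: {-} | 2 pending]
  bind d := e
step 2: unify (List e -> List Int) ~ f  [subst: {d:=e} | 1 pending]
  bind f := (List e -> List Int)
step 3: unify List b ~ a  [subst: {d:=e, f:=(List e -> List Int)} | 0 pending]
  bind a := List b

Answer: a:=List b d:=e f:=(List e -> List Int)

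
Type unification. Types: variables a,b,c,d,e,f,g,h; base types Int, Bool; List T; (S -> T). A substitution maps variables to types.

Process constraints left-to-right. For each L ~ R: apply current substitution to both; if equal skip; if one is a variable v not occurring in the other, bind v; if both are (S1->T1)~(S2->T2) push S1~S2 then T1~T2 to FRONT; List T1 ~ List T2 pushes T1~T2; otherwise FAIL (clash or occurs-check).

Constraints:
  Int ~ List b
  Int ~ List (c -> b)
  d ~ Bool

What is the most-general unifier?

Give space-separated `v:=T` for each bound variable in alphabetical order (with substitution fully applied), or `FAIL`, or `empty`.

step 1: unify Int ~ List b  [subst: {-} | 2 pending]
  clash: Int vs List b

Answer: FAIL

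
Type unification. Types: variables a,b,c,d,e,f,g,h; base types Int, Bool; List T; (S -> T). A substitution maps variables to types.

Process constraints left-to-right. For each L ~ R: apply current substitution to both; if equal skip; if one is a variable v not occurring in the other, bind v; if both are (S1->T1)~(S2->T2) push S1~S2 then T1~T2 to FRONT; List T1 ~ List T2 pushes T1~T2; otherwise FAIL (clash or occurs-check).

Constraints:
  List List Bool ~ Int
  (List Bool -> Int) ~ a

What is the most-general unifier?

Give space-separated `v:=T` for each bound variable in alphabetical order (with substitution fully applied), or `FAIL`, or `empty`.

step 1: unify List List Bool ~ Int  [subst: {-} | 1 pending]
  clash: List List Bool vs Int

Answer: FAIL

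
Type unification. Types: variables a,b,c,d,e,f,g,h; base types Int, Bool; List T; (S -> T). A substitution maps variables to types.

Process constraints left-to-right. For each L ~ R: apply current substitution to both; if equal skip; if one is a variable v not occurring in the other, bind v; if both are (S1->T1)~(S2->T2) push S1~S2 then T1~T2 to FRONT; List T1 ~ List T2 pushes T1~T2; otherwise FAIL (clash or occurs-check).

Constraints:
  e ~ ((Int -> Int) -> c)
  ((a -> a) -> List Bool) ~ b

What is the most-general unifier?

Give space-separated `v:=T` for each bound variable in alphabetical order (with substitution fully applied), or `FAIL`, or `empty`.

Answer: b:=((a -> a) -> List Bool) e:=((Int -> Int) -> c)

Derivation:
step 1: unify e ~ ((Int -> Int) -> c)  [subst: {-} | 1 pending]
  bind e := ((Int -> Int) -> c)
step 2: unify ((a -> a) -> List Bool) ~ b  [subst: {e:=((Int -> Int) -> c)} | 0 pending]
  bind b := ((a -> a) -> List Bool)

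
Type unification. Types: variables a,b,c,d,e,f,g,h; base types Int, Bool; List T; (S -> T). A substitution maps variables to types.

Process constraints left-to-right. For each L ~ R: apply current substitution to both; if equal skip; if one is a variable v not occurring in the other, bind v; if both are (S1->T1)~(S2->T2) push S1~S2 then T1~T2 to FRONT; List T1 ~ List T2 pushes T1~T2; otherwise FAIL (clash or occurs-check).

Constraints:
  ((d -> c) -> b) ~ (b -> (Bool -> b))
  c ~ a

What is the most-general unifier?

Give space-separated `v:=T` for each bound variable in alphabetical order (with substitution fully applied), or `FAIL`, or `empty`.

step 1: unify ((d -> c) -> b) ~ (b -> (Bool -> b))  [subst: {-} | 1 pending]
  -> decompose arrow: push (d -> c)~b, b~(Bool -> b)
step 2: unify (d -> c) ~ b  [subst: {-} | 2 pending]
  bind b := (d -> c)
step 3: unify (d -> c) ~ (Bool -> (d -> c))  [subst: {b:=(d -> c)} | 1 pending]
  -> decompose arrow: push d~Bool, c~(d -> c)
step 4: unify d ~ Bool  [subst: {b:=(d -> c)} | 2 pending]
  bind d := Bool
step 5: unify c ~ (Bool -> c)  [subst: {b:=(d -> c), d:=Bool} | 1 pending]
  occurs-check fail: c in (Bool -> c)

Answer: FAIL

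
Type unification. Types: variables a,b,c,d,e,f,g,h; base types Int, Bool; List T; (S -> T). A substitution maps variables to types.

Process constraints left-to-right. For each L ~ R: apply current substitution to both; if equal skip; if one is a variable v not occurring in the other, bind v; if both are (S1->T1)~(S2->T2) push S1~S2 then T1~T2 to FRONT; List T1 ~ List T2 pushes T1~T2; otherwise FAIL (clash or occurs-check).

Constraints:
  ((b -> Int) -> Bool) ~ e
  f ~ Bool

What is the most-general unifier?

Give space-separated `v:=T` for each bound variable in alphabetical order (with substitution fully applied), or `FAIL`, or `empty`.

step 1: unify ((b -> Int) -> Bool) ~ e  [subst: {-} | 1 pending]
  bind e := ((b -> Int) -> Bool)
step 2: unify f ~ Bool  [subst: {e:=((b -> Int) -> Bool)} | 0 pending]
  bind f := Bool

Answer: e:=((b -> Int) -> Bool) f:=Bool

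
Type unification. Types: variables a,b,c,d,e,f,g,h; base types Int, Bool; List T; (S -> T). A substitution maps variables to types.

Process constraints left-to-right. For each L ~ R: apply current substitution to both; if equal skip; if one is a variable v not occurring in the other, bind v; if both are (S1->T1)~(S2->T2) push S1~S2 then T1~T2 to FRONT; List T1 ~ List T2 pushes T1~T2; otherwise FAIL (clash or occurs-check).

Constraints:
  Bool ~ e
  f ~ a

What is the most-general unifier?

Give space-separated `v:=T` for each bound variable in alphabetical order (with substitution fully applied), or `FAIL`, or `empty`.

Answer: e:=Bool f:=a

Derivation:
step 1: unify Bool ~ e  [subst: {-} | 1 pending]
  bind e := Bool
step 2: unify f ~ a  [subst: {e:=Bool} | 0 pending]
  bind f := a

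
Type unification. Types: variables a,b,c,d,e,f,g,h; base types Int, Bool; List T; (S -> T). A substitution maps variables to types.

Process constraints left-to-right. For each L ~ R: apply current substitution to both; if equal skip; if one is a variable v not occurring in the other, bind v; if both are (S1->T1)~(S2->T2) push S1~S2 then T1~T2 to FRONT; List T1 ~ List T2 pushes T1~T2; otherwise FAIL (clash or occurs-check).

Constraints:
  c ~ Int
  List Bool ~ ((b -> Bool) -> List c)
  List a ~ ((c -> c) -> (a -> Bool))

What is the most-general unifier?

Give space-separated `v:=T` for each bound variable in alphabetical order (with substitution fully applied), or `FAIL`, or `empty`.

step 1: unify c ~ Int  [subst: {-} | 2 pending]
  bind c := Int
step 2: unify List Bool ~ ((b -> Bool) -> List Int)  [subst: {c:=Int} | 1 pending]
  clash: List Bool vs ((b -> Bool) -> List Int)

Answer: FAIL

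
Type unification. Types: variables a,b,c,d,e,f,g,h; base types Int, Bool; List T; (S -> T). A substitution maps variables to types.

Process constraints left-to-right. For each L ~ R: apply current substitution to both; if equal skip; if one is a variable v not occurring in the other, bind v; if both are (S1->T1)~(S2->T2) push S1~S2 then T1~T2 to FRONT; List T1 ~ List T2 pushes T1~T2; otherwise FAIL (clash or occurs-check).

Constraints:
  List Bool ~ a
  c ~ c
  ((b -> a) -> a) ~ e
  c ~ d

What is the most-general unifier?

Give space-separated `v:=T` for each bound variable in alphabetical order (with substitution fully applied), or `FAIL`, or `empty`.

Answer: a:=List Bool c:=d e:=((b -> List Bool) -> List Bool)

Derivation:
step 1: unify List Bool ~ a  [subst: {-} | 3 pending]
  bind a := List Bool
step 2: unify c ~ c  [subst: {a:=List Bool} | 2 pending]
  -> identical, skip
step 3: unify ((b -> List Bool) -> List Bool) ~ e  [subst: {a:=List Bool} | 1 pending]
  bind e := ((b -> List Bool) -> List Bool)
step 4: unify c ~ d  [subst: {a:=List Bool, e:=((b -> List Bool) -> List Bool)} | 0 pending]
  bind c := d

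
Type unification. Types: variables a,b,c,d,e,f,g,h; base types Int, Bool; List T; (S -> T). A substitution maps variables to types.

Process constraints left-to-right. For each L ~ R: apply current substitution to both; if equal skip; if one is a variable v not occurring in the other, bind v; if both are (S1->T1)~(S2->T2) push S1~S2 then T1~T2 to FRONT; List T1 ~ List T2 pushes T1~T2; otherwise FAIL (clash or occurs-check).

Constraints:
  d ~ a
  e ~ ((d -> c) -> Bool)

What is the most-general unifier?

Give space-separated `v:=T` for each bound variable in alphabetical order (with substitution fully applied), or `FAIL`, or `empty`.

step 1: unify d ~ a  [subst: {-} | 1 pending]
  bind d := a
step 2: unify e ~ ((a -> c) -> Bool)  [subst: {d:=a} | 0 pending]
  bind e := ((a -> c) -> Bool)

Answer: d:=a e:=((a -> c) -> Bool)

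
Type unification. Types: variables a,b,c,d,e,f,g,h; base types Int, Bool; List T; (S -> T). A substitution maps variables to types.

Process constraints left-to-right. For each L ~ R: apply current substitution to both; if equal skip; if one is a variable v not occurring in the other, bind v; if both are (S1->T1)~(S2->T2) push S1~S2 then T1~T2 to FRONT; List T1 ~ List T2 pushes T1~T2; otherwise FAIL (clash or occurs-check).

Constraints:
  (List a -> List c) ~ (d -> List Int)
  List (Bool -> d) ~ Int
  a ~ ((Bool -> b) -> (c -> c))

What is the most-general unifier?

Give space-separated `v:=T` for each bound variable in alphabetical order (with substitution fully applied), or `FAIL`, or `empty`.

Answer: FAIL

Derivation:
step 1: unify (List a -> List c) ~ (d -> List Int)  [subst: {-} | 2 pending]
  -> decompose arrow: push List a~d, List c~List Int
step 2: unify List a ~ d  [subst: {-} | 3 pending]
  bind d := List a
step 3: unify List c ~ List Int  [subst: {d:=List a} | 2 pending]
  -> decompose List: push c~Int
step 4: unify c ~ Int  [subst: {d:=List a} | 2 pending]
  bind c := Int
step 5: unify List (Bool -> List a) ~ Int  [subst: {d:=List a, c:=Int} | 1 pending]
  clash: List (Bool -> List a) vs Int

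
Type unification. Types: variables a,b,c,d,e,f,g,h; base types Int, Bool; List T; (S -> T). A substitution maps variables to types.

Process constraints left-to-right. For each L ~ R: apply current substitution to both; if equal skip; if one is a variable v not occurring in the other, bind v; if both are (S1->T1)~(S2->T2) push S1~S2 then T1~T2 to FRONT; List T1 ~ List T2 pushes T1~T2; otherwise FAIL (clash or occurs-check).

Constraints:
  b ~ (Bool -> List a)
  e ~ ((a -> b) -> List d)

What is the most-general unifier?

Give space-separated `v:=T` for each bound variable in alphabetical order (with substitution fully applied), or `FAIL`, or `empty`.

step 1: unify b ~ (Bool -> List a)  [subst: {-} | 1 pending]
  bind b := (Bool -> List a)
step 2: unify e ~ ((a -> (Bool -> List a)) -> List d)  [subst: {b:=(Bool -> List a)} | 0 pending]
  bind e := ((a -> (Bool -> List a)) -> List d)

Answer: b:=(Bool -> List a) e:=((a -> (Bool -> List a)) -> List d)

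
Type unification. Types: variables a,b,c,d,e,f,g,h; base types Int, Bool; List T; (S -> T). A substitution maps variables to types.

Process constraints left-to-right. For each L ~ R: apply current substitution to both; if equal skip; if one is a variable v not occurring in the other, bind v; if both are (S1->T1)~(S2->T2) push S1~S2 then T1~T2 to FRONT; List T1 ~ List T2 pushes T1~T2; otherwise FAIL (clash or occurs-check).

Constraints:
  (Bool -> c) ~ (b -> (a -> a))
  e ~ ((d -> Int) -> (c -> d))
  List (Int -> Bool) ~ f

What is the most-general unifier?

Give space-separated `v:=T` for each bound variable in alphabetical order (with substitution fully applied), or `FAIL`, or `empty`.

step 1: unify (Bool -> c) ~ (b -> (a -> a))  [subst: {-} | 2 pending]
  -> decompose arrow: push Bool~b, c~(a -> a)
step 2: unify Bool ~ b  [subst: {-} | 3 pending]
  bind b := Bool
step 3: unify c ~ (a -> a)  [subst: {b:=Bool} | 2 pending]
  bind c := (a -> a)
step 4: unify e ~ ((d -> Int) -> ((a -> a) -> d))  [subst: {b:=Bool, c:=(a -> a)} | 1 pending]
  bind e := ((d -> Int) -> ((a -> a) -> d))
step 5: unify List (Int -> Bool) ~ f  [subst: {b:=Bool, c:=(a -> a), e:=((d -> Int) -> ((a -> a) -> d))} | 0 pending]
  bind f := List (Int -> Bool)

Answer: b:=Bool c:=(a -> a) e:=((d -> Int) -> ((a -> a) -> d)) f:=List (Int -> Bool)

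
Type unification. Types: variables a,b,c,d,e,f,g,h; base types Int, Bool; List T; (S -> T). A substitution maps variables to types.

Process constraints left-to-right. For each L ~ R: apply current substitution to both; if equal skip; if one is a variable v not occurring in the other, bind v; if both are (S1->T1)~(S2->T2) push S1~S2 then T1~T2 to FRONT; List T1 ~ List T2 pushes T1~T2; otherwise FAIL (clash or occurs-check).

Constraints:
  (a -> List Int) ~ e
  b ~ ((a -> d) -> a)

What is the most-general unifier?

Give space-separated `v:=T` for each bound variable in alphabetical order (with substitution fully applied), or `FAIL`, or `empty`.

Answer: b:=((a -> d) -> a) e:=(a -> List Int)

Derivation:
step 1: unify (a -> List Int) ~ e  [subst: {-} | 1 pending]
  bind e := (a -> List Int)
step 2: unify b ~ ((a -> d) -> a)  [subst: {e:=(a -> List Int)} | 0 pending]
  bind b := ((a -> d) -> a)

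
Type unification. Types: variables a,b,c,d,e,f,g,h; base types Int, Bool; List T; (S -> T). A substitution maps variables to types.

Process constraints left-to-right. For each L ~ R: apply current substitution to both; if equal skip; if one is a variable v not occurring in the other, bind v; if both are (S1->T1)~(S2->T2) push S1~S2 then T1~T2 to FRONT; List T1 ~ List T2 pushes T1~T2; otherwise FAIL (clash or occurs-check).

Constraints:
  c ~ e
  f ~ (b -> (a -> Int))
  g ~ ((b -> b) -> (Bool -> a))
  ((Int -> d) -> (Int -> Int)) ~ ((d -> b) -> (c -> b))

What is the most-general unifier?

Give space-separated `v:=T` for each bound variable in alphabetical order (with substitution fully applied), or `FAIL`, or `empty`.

Answer: b:=Int c:=Int d:=Int e:=Int f:=(Int -> (a -> Int)) g:=((Int -> Int) -> (Bool -> a))

Derivation:
step 1: unify c ~ e  [subst: {-} | 3 pending]
  bind c := e
step 2: unify f ~ (b -> (a -> Int))  [subst: {c:=e} | 2 pending]
  bind f := (b -> (a -> Int))
step 3: unify g ~ ((b -> b) -> (Bool -> a))  [subst: {c:=e, f:=(b -> (a -> Int))} | 1 pending]
  bind g := ((b -> b) -> (Bool -> a))
step 4: unify ((Int -> d) -> (Int -> Int)) ~ ((d -> b) -> (e -> b))  [subst: {c:=e, f:=(b -> (a -> Int)), g:=((b -> b) -> (Bool -> a))} | 0 pending]
  -> decompose arrow: push (Int -> d)~(d -> b), (Int -> Int)~(e -> b)
step 5: unify (Int -> d) ~ (d -> b)  [subst: {c:=e, f:=(b -> (a -> Int)), g:=((b -> b) -> (Bool -> a))} | 1 pending]
  -> decompose arrow: push Int~d, d~b
step 6: unify Int ~ d  [subst: {c:=e, f:=(b -> (a -> Int)), g:=((b -> b) -> (Bool -> a))} | 2 pending]
  bind d := Int
step 7: unify Int ~ b  [subst: {c:=e, f:=(b -> (a -> Int)), g:=((b -> b) -> (Bool -> a)), d:=Int} | 1 pending]
  bind b := Int
step 8: unify (Int -> Int) ~ (e -> Int)  [subst: {c:=e, f:=(b -> (a -> Int)), g:=((b -> b) -> (Bool -> a)), d:=Int, b:=Int} | 0 pending]
  -> decompose arrow: push Int~e, Int~Int
step 9: unify Int ~ e  [subst: {c:=e, f:=(b -> (a -> Int)), g:=((b -> b) -> (Bool -> a)), d:=Int, b:=Int} | 1 pending]
  bind e := Int
step 10: unify Int ~ Int  [subst: {c:=e, f:=(b -> (a -> Int)), g:=((b -> b) -> (Bool -> a)), d:=Int, b:=Int, e:=Int} | 0 pending]
  -> identical, skip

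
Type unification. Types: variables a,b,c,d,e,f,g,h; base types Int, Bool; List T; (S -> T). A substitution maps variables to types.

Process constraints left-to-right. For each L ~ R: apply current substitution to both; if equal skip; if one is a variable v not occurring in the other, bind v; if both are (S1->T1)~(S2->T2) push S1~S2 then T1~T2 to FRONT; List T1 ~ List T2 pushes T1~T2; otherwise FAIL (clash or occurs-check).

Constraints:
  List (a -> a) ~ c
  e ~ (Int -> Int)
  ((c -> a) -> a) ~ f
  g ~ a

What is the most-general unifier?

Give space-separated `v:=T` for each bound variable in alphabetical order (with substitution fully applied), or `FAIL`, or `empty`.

step 1: unify List (a -> a) ~ c  [subst: {-} | 3 pending]
  bind c := List (a -> a)
step 2: unify e ~ (Int -> Int)  [subst: {c:=List (a -> a)} | 2 pending]
  bind e := (Int -> Int)
step 3: unify ((List (a -> a) -> a) -> a) ~ f  [subst: {c:=List (a -> a), e:=(Int -> Int)} | 1 pending]
  bind f := ((List (a -> a) -> a) -> a)
step 4: unify g ~ a  [subst: {c:=List (a -> a), e:=(Int -> Int), f:=((List (a -> a) -> a) -> a)} | 0 pending]
  bind g := a

Answer: c:=List (a -> a) e:=(Int -> Int) f:=((List (a -> a) -> a) -> a) g:=a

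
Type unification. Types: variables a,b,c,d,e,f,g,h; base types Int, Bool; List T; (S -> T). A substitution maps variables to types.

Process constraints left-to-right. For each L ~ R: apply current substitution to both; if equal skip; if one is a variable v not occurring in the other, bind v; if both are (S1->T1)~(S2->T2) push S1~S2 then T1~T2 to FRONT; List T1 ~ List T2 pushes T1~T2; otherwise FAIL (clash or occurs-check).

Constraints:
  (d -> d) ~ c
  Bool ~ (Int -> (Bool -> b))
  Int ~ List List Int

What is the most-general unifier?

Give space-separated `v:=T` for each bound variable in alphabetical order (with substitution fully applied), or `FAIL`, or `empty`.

Answer: FAIL

Derivation:
step 1: unify (d -> d) ~ c  [subst: {-} | 2 pending]
  bind c := (d -> d)
step 2: unify Bool ~ (Int -> (Bool -> b))  [subst: {c:=(d -> d)} | 1 pending]
  clash: Bool vs (Int -> (Bool -> b))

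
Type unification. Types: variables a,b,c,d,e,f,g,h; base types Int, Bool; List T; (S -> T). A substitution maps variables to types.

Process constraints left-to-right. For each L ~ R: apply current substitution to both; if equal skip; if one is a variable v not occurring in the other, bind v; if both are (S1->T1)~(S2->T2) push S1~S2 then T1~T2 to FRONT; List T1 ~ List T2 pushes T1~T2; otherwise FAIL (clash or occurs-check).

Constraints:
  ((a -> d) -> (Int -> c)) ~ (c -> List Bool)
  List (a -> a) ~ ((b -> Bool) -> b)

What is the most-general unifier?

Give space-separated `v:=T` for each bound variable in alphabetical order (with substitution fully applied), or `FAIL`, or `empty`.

step 1: unify ((a -> d) -> (Int -> c)) ~ (c -> List Bool)  [subst: {-} | 1 pending]
  -> decompose arrow: push (a -> d)~c, (Int -> c)~List Bool
step 2: unify (a -> d) ~ c  [subst: {-} | 2 pending]
  bind c := (a -> d)
step 3: unify (Int -> (a -> d)) ~ List Bool  [subst: {c:=(a -> d)} | 1 pending]
  clash: (Int -> (a -> d)) vs List Bool

Answer: FAIL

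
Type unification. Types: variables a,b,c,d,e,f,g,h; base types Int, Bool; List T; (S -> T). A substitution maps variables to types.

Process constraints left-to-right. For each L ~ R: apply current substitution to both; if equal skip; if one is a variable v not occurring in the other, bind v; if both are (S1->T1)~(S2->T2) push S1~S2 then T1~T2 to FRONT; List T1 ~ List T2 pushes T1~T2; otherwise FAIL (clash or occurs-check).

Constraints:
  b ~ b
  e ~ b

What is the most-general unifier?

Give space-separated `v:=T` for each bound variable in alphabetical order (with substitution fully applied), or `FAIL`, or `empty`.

Answer: e:=b

Derivation:
step 1: unify b ~ b  [subst: {-} | 1 pending]
  -> identical, skip
step 2: unify e ~ b  [subst: {-} | 0 pending]
  bind e := b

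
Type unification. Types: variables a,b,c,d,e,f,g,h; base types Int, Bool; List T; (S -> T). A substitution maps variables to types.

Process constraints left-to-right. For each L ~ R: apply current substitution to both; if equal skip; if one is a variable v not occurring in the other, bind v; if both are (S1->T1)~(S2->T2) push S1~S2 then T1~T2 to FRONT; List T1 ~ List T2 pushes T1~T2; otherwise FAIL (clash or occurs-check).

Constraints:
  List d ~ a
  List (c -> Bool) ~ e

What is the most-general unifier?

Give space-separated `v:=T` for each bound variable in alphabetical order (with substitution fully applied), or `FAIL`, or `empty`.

step 1: unify List d ~ a  [subst: {-} | 1 pending]
  bind a := List d
step 2: unify List (c -> Bool) ~ e  [subst: {a:=List d} | 0 pending]
  bind e := List (c -> Bool)

Answer: a:=List d e:=List (c -> Bool)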